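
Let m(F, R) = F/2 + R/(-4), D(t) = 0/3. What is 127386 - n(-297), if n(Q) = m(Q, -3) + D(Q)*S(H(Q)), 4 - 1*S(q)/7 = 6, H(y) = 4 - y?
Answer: 510135/4 ≈ 1.2753e+5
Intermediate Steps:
D(t) = 0 (D(t) = 0*(1/3) = 0)
m(F, R) = F/2 - R/4 (m(F, R) = F*(1/2) + R*(-1/4) = F/2 - R/4)
S(q) = -14 (S(q) = 28 - 7*6 = 28 - 42 = -14)
n(Q) = 3/4 + Q/2 (n(Q) = (Q/2 - 1/4*(-3)) + 0*(-14) = (Q/2 + 3/4) + 0 = (3/4 + Q/2) + 0 = 3/4 + Q/2)
127386 - n(-297) = 127386 - (3/4 + (1/2)*(-297)) = 127386 - (3/4 - 297/2) = 127386 - 1*(-591/4) = 127386 + 591/4 = 510135/4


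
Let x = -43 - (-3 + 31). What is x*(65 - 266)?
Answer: 14271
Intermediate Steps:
x = -71 (x = -43 - 1*28 = -43 - 28 = -71)
x*(65 - 266) = -71*(65 - 266) = -71*(-201) = 14271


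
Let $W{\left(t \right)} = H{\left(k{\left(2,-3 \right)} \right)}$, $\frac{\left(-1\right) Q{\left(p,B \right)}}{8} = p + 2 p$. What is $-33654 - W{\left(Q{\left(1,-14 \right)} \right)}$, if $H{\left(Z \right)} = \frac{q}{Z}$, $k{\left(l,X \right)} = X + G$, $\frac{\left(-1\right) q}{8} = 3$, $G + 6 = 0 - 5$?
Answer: $- \frac{235590}{7} \approx -33656.0$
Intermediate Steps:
$G = -11$ ($G = -6 + \left(0 - 5\right) = -6 - 5 = -11$)
$q = -24$ ($q = \left(-8\right) 3 = -24$)
$k{\left(l,X \right)} = -11 + X$ ($k{\left(l,X \right)} = X - 11 = -11 + X$)
$H{\left(Z \right)} = - \frac{24}{Z}$
$Q{\left(p,B \right)} = - 24 p$ ($Q{\left(p,B \right)} = - 8 \left(p + 2 p\right) = - 8 \cdot 3 p = - 24 p$)
$W{\left(t \right)} = \frac{12}{7}$ ($W{\left(t \right)} = - \frac{24}{-11 - 3} = - \frac{24}{-14} = \left(-24\right) \left(- \frac{1}{14}\right) = \frac{12}{7}$)
$-33654 - W{\left(Q{\left(1,-14 \right)} \right)} = -33654 - \frac{12}{7} = - \frac{235590}{7}$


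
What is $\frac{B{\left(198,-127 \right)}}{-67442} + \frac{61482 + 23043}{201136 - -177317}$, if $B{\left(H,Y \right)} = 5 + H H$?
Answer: $- \frac{3046076209}{8507875742} \approx -0.35803$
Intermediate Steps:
$B{\left(H,Y \right)} = 5 + H^{2}$
$\frac{B{\left(198,-127 \right)}}{-67442} + \frac{61482 + 23043}{201136 - -177317} = \frac{5 + 198^{2}}{-67442} + \frac{61482 + 23043}{201136 - -177317} = \left(5 + 39204\right) \left(- \frac{1}{67442}\right) + \frac{84525}{201136 + 177317} = 39209 \left(- \frac{1}{67442}\right) + \frac{84525}{378453} = - \frac{39209}{67442} + 84525 \cdot \frac{1}{378453} = - \frac{39209}{67442} + \frac{28175}{126151} = - \frac{3046076209}{8507875742}$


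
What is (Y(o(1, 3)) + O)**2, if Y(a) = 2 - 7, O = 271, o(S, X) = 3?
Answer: 70756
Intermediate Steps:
Y(a) = -5
(Y(o(1, 3)) + O)**2 = (-5 + 271)**2 = 266**2 = 70756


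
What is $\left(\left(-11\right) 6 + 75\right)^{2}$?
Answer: $81$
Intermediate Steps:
$\left(\left(-11\right) 6 + 75\right)^{2} = \left(-66 + 75\right)^{2} = 9^{2} = 81$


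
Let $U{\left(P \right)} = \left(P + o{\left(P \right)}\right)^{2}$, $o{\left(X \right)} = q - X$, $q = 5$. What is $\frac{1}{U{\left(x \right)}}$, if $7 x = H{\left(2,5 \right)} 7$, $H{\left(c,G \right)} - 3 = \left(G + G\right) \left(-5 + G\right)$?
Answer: $\frac{1}{25} \approx 0.04$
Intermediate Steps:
$H{\left(c,G \right)} = 3 + 2 G \left(-5 + G\right)$ ($H{\left(c,G \right)} = 3 + \left(G + G\right) \left(-5 + G\right) = 3 + 2 G \left(-5 + G\right)$)
$o{\left(X \right)} = 5 - X$
$x = 3$ ($x = \frac{\left(3 - 50 + 2 \cdot 5^{2}\right) 7}{7} = \frac{\left(3 - 50 + 2 \cdot 25\right) 7}{7} = \frac{\left(3 - 50 + 50\right) 7}{7} = \frac{3 \cdot 7}{7} = \frac{1}{7} \cdot 21 = 3$)
$U{\left(P \right)} = 25$ ($U{\left(P \right)} = \left(P - \left(-5 + P\right)\right)^{2} = 5^{2} = 25$)
$\frac{1}{U{\left(x \right)}} = \frac{1}{25}$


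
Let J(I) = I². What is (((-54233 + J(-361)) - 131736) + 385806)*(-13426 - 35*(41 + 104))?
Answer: -6108253158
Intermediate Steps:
(((-54233 + J(-361)) - 131736) + 385806)*(-13426 - 35*(41 + 104)) = (((-54233 + (-361)²) - 131736) + 385806)*(-13426 - 35*(41 + 104)) = (((-54233 + 130321) - 131736) + 385806)*(-13426 - 35*145) = ((76088 - 131736) + 385806)*(-13426 - 5075) = (-55648 + 385806)*(-18501) = 330158*(-18501) = -6108253158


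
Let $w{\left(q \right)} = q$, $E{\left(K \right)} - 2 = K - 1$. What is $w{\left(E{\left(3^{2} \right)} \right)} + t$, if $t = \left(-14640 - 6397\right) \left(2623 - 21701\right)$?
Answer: $401343896$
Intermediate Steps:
$E{\left(K \right)} = 1 + K$ ($E{\left(K \right)} = 2 + \left(K - 1\right) = 2 + \left(-1 + K\right) = 1 + K$)
$t = 401343886$ ($t = \left(-21037\right) \left(-19078\right) = 401343886$)
$w{\left(E{\left(3^{2} \right)} \right)} + t = \left(1 + 3^{2}\right) + 401343886 = \left(1 + 9\right) + 401343886 = 10 + 401343886 = 401343896$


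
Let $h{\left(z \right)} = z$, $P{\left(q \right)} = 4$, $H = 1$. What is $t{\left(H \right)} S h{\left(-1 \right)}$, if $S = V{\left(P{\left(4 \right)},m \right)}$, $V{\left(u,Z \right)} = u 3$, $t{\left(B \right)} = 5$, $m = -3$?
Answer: $-60$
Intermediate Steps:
$V{\left(u,Z \right)} = 3 u$
$S = 12$ ($S = 3 \cdot 4 = 12$)
$t{\left(H \right)} S h{\left(-1 \right)} = 5 \cdot 12 \left(-1\right) = 60 \left(-1\right) = -60$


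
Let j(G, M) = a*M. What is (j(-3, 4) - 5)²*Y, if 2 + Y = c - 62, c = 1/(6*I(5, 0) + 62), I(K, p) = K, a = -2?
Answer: -994903/92 ≈ -10814.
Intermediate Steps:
j(G, M) = -2*M
c = 1/92 (c = 1/(6*5 + 62) = 1/(30 + 62) = 1/92 ≈ 0.010870)
Y = -5887/92 (Y = -2 + (1/92 - 62) = -2 - 5703/92 = -5887/92 ≈ -63.989)
(j(-3, 4) - 5)²*Y = (-2*4 - 5)²*(-5887/92) = (-8 - 5)²*(-5887/92) = (-13)²*(-5887/92) = 169*(-5887/92) = -994903/92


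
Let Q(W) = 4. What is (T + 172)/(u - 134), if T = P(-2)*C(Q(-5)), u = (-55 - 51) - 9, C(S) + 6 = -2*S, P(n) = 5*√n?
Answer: -172/249 + 70*I*√2/249 ≈ -0.69076 + 0.39757*I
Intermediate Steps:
C(S) = -6 - 2*S
u = -115 (u = -106 - 9 = -115)
T = -70*I*√2 (T = (5*√(-2))*(-6 - 2*4) = (5*(I*√2))*(-6 - 8) = (5*I*√2)*(-14) = -70*I*√2 ≈ -98.995*I)
(T + 172)/(u - 134) = (-70*I*√2 + 172)/(-115 - 134) = (172 - 70*I*√2)/(-249) = (172 - 70*I*√2)*(-1/249) = -172/249 + 70*I*√2/249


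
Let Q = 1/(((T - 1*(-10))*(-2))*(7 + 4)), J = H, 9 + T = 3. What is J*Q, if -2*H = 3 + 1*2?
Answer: 5/176 ≈ 0.028409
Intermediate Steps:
T = -6 (T = -9 + 3 = -6)
H = -5/2 (H = -(3 + 1*2)/2 = -(3 + 2)/2 = -½*5 = -5/2 ≈ -2.5000)
J = -5/2 ≈ -2.5000
Q = -1/88 (Q = 1/(((-6 - 1*(-10))*(-2))*(7 + 4)) = 1/(((-6 + 10)*(-2))*11) = 1/((4*(-2))*11) = 1/(-8*11) = 1/(-88) = -1/88 ≈ -0.011364)
J*Q = -5/2*(-1/88) = 5/176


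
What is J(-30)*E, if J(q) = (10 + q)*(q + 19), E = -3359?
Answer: -738980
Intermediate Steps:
J(q) = (10 + q)*(19 + q)
J(-30)*E = (190 + (-30)² + 29*(-30))*(-3359) = (190 + 900 - 870)*(-3359) = 220*(-3359) = -738980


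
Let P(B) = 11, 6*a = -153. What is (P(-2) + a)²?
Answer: 841/4 ≈ 210.25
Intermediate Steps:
a = -51/2 (a = (⅙)*(-153) = -51/2 ≈ -25.500)
(P(-2) + a)² = (11 - 51/2)² = (-29/2)² = 841/4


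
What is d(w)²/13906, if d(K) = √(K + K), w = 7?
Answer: 7/6953 ≈ 0.0010068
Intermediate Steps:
d(K) = √2*√K (d(K) = √(2*K) = √2*√K)
d(w)²/13906 = (√2*√7)²/13906 = (√14)²*(1/13906) = 14*(1/13906) = 7/6953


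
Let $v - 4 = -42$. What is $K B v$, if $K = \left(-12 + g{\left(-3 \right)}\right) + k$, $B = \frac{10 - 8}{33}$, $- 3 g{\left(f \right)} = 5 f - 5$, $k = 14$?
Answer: $- \frac{1976}{99} \approx -19.96$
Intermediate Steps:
$v = -38$ ($v = 4 - 42 = -38$)
$g{\left(f \right)} = \frac{5}{3} - \frac{5 f}{3}$ ($g{\left(f \right)} = - \frac{5 f - 5}{3} = - \frac{-5 + 5 f}{3} = \frac{5}{3} - \frac{5 f}{3}$)
$B = \frac{2}{33}$ ($B = \left(10 - 8\right) \frac{1}{33} = 2 \cdot \frac{1}{33} = \frac{2}{33} \approx 0.060606$)
$K = \frac{26}{3}$ ($K = \left(-12 + \left(\frac{5}{3} - -5\right)\right) + 14 = \left(-12 + \left(\frac{5}{3} + 5\right)\right) + 14 = \left(-12 + \frac{20}{3}\right) + 14 = - \frac{16}{3} + 14 = \frac{26}{3} \approx 8.6667$)
$K B v = \frac{26}{3} \cdot \frac{2}{33} \left(-38\right) = \frac{52}{99} \left(-38\right) = - \frac{1976}{99}$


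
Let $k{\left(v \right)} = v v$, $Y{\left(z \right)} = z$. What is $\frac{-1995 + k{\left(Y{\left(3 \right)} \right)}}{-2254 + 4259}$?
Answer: $- \frac{1986}{2005} \approx -0.99052$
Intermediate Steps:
$k{\left(v \right)} = v^{2}$
$\frac{-1995 + k{\left(Y{\left(3 \right)} \right)}}{-2254 + 4259} = \frac{-1995 + 3^{2}}{-2254 + 4259} = \frac{-1995 + 9}{2005} = \left(-1986\right) \frac{1}{2005} = - \frac{1986}{2005}$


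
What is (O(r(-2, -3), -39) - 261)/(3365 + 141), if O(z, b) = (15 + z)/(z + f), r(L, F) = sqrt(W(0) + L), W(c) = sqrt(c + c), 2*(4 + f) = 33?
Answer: 5*(-104*sqrt(2) + 1299*I)/(3506*(-25*I + 2*sqrt(2))) ≈ -0.074102 - 6.3723e-6*I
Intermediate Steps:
f = 25/2 (f = -4 + (1/2)*33 = -4 + 33/2 = 25/2 ≈ 12.500)
W(c) = sqrt(2)*sqrt(c) (W(c) = sqrt(2*c) = sqrt(2)*sqrt(c))
r(L, F) = sqrt(L) (r(L, F) = sqrt(sqrt(2)*sqrt(0) + L) = sqrt(sqrt(2)*0 + L) = sqrt(0 + L) = sqrt(L))
O(z, b) = (15 + z)/(25/2 + z) (O(z, b) = (15 + z)/(z + 25/2) = (15 + z)/(25/2 + z))
(O(r(-2, -3), -39) - 261)/(3365 + 141) = (2*(15 + sqrt(-2))/(25 + 2*sqrt(-2)) - 261)/(3365 + 141) = (2*(15 + I*sqrt(2))/(25 + 2*(I*sqrt(2))) - 261)/3506 = (2*(15 + I*sqrt(2))/(25 + 2*I*sqrt(2)) - 261)*(1/3506) = (-261 + 2*(15 + I*sqrt(2))/(25 + 2*I*sqrt(2)))*(1/3506) = -261/3506 + (15 + I*sqrt(2))/(1753*(25 + 2*I*sqrt(2)))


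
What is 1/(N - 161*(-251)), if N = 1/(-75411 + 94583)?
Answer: 19172/774759693 ≈ 2.4746e-5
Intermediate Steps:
N = 1/19172 ≈ 5.2159e-5
1/(N - 161*(-251)) = 1/(1/19172 - 161*(-251)) = 1/(1/19172 + 40411) = 1/(774759693/19172) = 19172/774759693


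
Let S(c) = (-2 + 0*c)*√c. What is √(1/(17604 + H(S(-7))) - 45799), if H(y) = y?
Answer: √(-45799 + 1/(17604 - 2*I*√7)) ≈ 0.e-11 + 214.01*I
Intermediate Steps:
S(c) = -2*√c (S(c) = (-2 + 0)*√c = -2*√c)
√(1/(17604 + H(S(-7))) - 45799) = √(1/(17604 - 2*I*√7) - 45799) = √(-45799 + 1/(17604 - 2*I*√7))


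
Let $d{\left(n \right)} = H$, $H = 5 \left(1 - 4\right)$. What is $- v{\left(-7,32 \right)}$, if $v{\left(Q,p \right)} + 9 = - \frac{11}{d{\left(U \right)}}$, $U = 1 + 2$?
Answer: $\frac{124}{15} \approx 8.2667$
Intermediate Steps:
$U = 3$
$H = -15$ ($H = 5 \left(-3\right) = -15$)
$d{\left(n \right)} = -15$
$v{\left(Q,p \right)} = - \frac{124}{15}$ ($v{\left(Q,p \right)} = -9 - \frac{11}{-15} = -9 - - \frac{11}{15} = -9 + \frac{11}{15} = - \frac{124}{15}$)
$- v{\left(-7,32 \right)} = \left(-1\right) \left(- \frac{124}{15}\right) = \frac{124}{15}$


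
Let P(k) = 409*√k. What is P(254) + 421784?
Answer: 421784 + 409*√254 ≈ 4.2830e+5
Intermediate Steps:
P(254) + 421784 = 409*√254 + 421784 = 421784 + 409*√254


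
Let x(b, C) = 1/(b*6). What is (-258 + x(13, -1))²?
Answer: 404935129/6084 ≈ 66557.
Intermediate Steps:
x(b, C) = 1/(6*b)
(-258 + x(13, -1))² = (-258 + (⅙)/13)² = (-258 + (⅙)*(1/13))² = (-258 + 1/78)² = (-20123/78)² = 404935129/6084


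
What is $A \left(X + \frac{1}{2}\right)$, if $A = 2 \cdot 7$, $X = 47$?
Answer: $665$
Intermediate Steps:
$A = 14$
$A \left(X + \frac{1}{2}\right) = 14 \left(47 + \frac{1}{2}\right) = 14 \cdot \frac{95}{2} = 665$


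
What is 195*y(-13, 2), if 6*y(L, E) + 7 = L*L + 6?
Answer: 5460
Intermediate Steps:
y(L, E) = -⅙ + L²/6 (y(L, E) = -7/6 + (L*L + 6)/6 = -7/6 + (L² + 6)/6 = -7/6 + (6 + L²)/6 = -7/6 + (1 + L²/6) = -⅙ + L²/6)
195*y(-13, 2) = 195*(-⅙ + (⅙)*(-13)²) = 195*(-⅙ + (⅙)*169) = 195*(-⅙ + 169/6) = 195*28 = 5460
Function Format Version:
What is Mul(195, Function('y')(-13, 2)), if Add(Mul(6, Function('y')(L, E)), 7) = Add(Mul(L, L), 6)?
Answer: 5460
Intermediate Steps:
Function('y')(L, E) = Add(Rational(-1, 6), Mul(Rational(1, 6), Pow(L, 2))) (Function('y')(L, E) = Add(Rational(-7, 6), Mul(Rational(1, 6), Add(Mul(L, L), 6))) = Add(Rational(-7, 6), Mul(Rational(1, 6), Add(Pow(L, 2), 6))) = Add(Rational(-7, 6), Mul(Rational(1, 6), Add(6, Pow(L, 2)))) = Add(Rational(-7, 6), Add(1, Mul(Rational(1, 6), Pow(L, 2)))) = Add(Rational(-1, 6), Mul(Rational(1, 6), Pow(L, 2))))
Mul(195, Function('y')(-13, 2)) = Mul(195, Add(Rational(-1, 6), Mul(Rational(1, 6), Pow(-13, 2)))) = Mul(195, Add(Rational(-1, 6), Mul(Rational(1, 6), 169))) = Mul(195, Add(Rational(-1, 6), Rational(169, 6))) = Mul(195, 28) = 5460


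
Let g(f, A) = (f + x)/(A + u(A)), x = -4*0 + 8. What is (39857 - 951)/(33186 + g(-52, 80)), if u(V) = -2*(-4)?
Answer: 77812/66371 ≈ 1.1724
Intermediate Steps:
u(V) = 8
x = 8 (x = 0 + 8 = 8)
g(f, A) = (8 + f)/(8 + A) (g(f, A) = (f + 8)/(A + 8) = (8 + f)/(8 + A))
(39857 - 951)/(33186 + g(-52, 80)) = (39857 - 951)/(33186 + (8 - 52)/(8 + 80)) = 38906/(33186 - 44/88) = 38906/(33186 + (1/88)*(-44)) = 38906/(33186 - 1/2) = 38906/(66371/2) = 38906*(2/66371) = 77812/66371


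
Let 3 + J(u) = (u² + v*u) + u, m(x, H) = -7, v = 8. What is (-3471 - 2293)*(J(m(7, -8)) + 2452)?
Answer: -14035340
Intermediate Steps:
J(u) = -3 + u² + 9*u (J(u) = -3 + ((u² + 8*u) + u) = -3 + (u² + 9*u) = -3 + u² + 9*u)
(-3471 - 2293)*(J(m(7, -8)) + 2452) = (-3471 - 2293)*((-3 + (-7)² + 9*(-7)) + 2452) = -5764*((-3 + 49 - 63) + 2452) = -5764*(-17 + 2452) = -5764*2435 = -14035340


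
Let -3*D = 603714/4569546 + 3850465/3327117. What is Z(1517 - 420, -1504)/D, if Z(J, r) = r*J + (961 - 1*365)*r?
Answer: 9678006957022556976/1633625337619 ≈ 5.9242e+6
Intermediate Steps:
D = -3267250675238/7601707089441 (D = -(603714/4569546 + 3850465/3327117)/3 = -(603714*(1/4569546) + 3850465*(1/3327117))/3 = -(100619/761591 + 3850465/3327117)/3 = -1/3*3267250675238/2533902363147 = -3267250675238/7601707089441 ≈ -0.42980)
Z(J, r) = 596*r + J*r (Z(J, r) = J*r + (961 - 365)*r = J*r + 596*r = 596*r + J*r)
Z(1517 - 420, -1504)/D = (-1504*(596 + (1517 - 420)))/(-3267250675238/7601707089441) = -1504*(596 + 1097)*(-7601707089441/3267250675238) = -1504*1693*(-7601707089441/3267250675238) = -2546272*(-7601707089441/3267250675238) = 9678006957022556976/1633625337619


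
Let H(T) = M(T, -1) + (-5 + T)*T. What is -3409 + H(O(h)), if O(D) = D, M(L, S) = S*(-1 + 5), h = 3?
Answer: -3419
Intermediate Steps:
M(L, S) = 4*S (M(L, S) = S*4 = 4*S)
H(T) = -4 + T*(-5 + T) (H(T) = 4*(-1) + (-5 + T)*T = -4 + T*(-5 + T))
-3409 + H(O(h)) = -3409 + (-4 + 3**2 - 5*3) = -3409 + (-4 + 9 - 15) = -3409 - 10 = -3419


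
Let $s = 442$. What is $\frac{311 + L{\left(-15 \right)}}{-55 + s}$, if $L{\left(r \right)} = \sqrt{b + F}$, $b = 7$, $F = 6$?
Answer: $\frac{311}{387} + \frac{\sqrt{13}}{387} \approx 0.81293$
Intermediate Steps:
$L{\left(r \right)} = \sqrt{13}$ ($L{\left(r \right)} = \sqrt{7 + 6} = \sqrt{13}$)
$\frac{311 + L{\left(-15 \right)}}{-55 + s} = \frac{311 + \sqrt{13}}{-55 + 442} = \frac{311 + \sqrt{13}}{387} = \left(311 + \sqrt{13}\right) \frac{1}{387} = \frac{311}{387} + \frac{\sqrt{13}}{387}$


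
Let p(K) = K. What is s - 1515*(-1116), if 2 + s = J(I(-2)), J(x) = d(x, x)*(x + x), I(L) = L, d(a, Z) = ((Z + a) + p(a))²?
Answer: 1690594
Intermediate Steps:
d(a, Z) = (Z + 2*a)² (d(a, Z) = ((Z + a) + a)² = (Z + 2*a)²)
J(x) = 18*x³ (J(x) = (x + 2*x)²*(x + x) = (3*x)²*(2*x) = (9*x²)*(2*x) = 18*x³)
s = -146 (s = -2 + 18*(-2)³ = -2 + 18*(-8) = -2 - 144 = -146)
s - 1515*(-1116) = -146 - 1515*(-1116) = -146 + 1690740 = 1690594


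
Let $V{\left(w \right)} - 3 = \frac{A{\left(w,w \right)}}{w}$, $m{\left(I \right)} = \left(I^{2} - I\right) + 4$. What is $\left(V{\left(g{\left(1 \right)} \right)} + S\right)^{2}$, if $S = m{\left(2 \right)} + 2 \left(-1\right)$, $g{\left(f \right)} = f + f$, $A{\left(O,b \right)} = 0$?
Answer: $49$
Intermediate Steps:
$g{\left(f \right)} = 2 f$
$m{\left(I \right)} = 4 + I^{2} - I$
$V{\left(w \right)} = 3$ ($V{\left(w \right)} = 3 + \frac{0}{w} = 3 + 0 = 3$)
$S = 4$ ($S = \left(4 + 2^{2} - 2\right) + 2 \left(-1\right) = \left(4 + 4 - 2\right) - 2 = 6 - 2 = 4$)
$\left(V{\left(g{\left(1 \right)} \right)} + S\right)^{2} = \left(3 + 4\right)^{2} = 7^{2} = 49$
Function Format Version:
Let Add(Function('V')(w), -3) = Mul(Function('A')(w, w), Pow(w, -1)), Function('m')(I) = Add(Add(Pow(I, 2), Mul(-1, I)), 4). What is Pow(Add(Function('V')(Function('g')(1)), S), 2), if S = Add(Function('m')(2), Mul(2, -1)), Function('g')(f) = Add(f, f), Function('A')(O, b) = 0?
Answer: 49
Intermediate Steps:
Function('g')(f) = Mul(2, f)
Function('m')(I) = Add(4, Pow(I, 2), Mul(-1, I))
Function('V')(w) = 3 (Function('V')(w) = Add(3, Mul(0, Pow(w, -1))) = Add(3, 0) = 3)
S = 4 (S = Add(Add(4, Pow(2, 2), Mul(-1, 2)), Mul(2, -1)) = Add(Add(4, 4, -2), -2) = Add(6, -2) = 4)
Pow(Add(Function('V')(Function('g')(1)), S), 2) = Pow(Add(3, 4), 2) = Pow(7, 2) = 49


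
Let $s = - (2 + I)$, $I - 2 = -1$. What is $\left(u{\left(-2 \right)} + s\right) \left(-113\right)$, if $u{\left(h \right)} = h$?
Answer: $565$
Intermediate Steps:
$I = 1$ ($I = 2 - 1 = 1$)
$s = -3$ ($s = - (2 + 1) = \left(-1\right) 3 = -3$)
$\left(u{\left(-2 \right)} + s\right) \left(-113\right) = \left(-2 - 3\right) \left(-113\right) = \left(-5\right) \left(-113\right) = 565$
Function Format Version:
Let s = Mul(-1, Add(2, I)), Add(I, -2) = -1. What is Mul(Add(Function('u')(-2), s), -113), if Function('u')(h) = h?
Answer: 565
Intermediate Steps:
I = 1 (I = Add(2, -1) = 1)
s = -3 (s = Mul(-1, Add(2, 1)) = Mul(-1, 3) = -3)
Mul(Add(Function('u')(-2), s), -113) = Mul(Add(-2, -3), -113) = Mul(-5, -113) = 565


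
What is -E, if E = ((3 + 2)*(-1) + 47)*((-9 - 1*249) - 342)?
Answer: 25200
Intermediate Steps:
E = -25200 (E = (5*(-1) + 47)*((-9 - 249) - 342) = (-5 + 47)*(-258 - 342) = 42*(-600) = -25200)
-E = -1*(-25200) = 25200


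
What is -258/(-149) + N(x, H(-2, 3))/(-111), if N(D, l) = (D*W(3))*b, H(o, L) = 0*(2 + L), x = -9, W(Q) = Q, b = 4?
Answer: 14910/5513 ≈ 2.7045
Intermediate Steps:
H(o, L) = 0
N(D, l) = 12*D (N(D, l) = (D*3)*4 = (3*D)*4 = 12*D)
-258/(-149) + N(x, H(-2, 3))/(-111) = -258/(-149) + (12*(-9))/(-111) = -258*(-1/149) - 108*(-1/111) = 258/149 + 36/37 = 14910/5513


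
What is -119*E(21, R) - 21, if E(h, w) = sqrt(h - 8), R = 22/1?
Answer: -21 - 119*sqrt(13) ≈ -450.06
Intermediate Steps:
R = 22 (R = 22*1 = 22)
E(h, w) = sqrt(-8 + h)
-119*E(21, R) - 21 = -119*sqrt(-8 + 21) - 21 = -119*sqrt(13) - 21 = -21 - 119*sqrt(13)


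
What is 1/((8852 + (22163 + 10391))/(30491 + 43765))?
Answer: 12376/6901 ≈ 1.7934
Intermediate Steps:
1/((8852 + (22163 + 10391))/(30491 + 43765)) = 1/((8852 + 32554)/74256) = 1/(41406*(1/74256)) = 1/(6901/12376) = 12376/6901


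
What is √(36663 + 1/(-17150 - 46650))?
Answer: √1492345416562/6380 ≈ 191.48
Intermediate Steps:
√(36663 + 1/(-17150 - 46650)) = √(36663 + 1/(-63800)) = √(36663 - 1/63800) = √(2339099399/63800) = √1492345416562/6380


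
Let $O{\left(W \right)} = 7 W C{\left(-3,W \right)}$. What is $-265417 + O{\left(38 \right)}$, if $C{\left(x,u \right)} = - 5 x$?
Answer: $-261427$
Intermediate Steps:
$O{\left(W \right)} = 105 W$ ($O{\left(W \right)} = 7 W \left(\left(-5\right) \left(-3\right)\right) = 7 W 15 = 105 W$)
$-265417 + O{\left(38 \right)} = -265417 + 105 \cdot 38 = -265417 + 3990 = -261427$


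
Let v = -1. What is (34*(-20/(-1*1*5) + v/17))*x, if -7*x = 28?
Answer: -536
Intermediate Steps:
x = -4 (x = -⅐*28 = -4)
(34*(-20/(-1*1*5) + v/17))*x = (34*(-20/(-1*1*5) - 1/17))*(-4) = (34*(-20/((-1*5)) - 1*1/17))*(-4) = (34*(-20/(-5) - 1/17))*(-4) = (34*(-20*(-⅕) - 1/17))*(-4) = (34*(4 - 1/17))*(-4) = (34*(67/17))*(-4) = 134*(-4) = -536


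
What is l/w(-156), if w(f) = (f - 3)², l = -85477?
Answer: -85477/25281 ≈ -3.3811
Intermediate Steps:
w(f) = (-3 + f)²
l/w(-156) = -85477/(-3 - 156)² = -85477/((-159)²) = -85477/25281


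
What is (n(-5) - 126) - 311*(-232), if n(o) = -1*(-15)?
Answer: 72041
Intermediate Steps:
n(o) = 15
(n(-5) - 126) - 311*(-232) = (15 - 126) - 311*(-232) = -111 + 72152 = 72041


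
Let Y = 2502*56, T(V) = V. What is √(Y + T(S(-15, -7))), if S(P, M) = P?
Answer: √140097 ≈ 374.30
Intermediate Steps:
Y = 140112
√(Y + T(S(-15, -7))) = √(140112 - 15) = √140097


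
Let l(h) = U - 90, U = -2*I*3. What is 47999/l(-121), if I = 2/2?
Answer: -47999/96 ≈ -499.99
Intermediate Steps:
I = 1 (I = 2*(1/2) = 1)
U = -6 (U = -2*1*3 = -2*3 = -6)
l(h) = -96 (l(h) = -6 - 90 = -96)
47999/l(-121) = 47999/(-96) = 47999*(-1/96) = -47999/96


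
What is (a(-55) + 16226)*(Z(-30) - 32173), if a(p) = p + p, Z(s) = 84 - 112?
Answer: -518951316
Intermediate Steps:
Z(s) = -28
a(p) = 2*p
(a(-55) + 16226)*(Z(-30) - 32173) = (2*(-55) + 16226)*(-28 - 32173) = (-110 + 16226)*(-32201) = 16116*(-32201) = -518951316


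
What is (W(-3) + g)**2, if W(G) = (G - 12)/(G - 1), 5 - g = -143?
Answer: 368449/16 ≈ 23028.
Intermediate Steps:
g = 148 (g = 5 - 1*(-143) = 5 + 143 = 148)
W(G) = (-12 + G)/(-1 + G)
(W(-3) + g)**2 = ((-12 - 3)/(-1 - 3) + 148)**2 = (-15/(-4) + 148)**2 = (-1/4*(-15) + 148)**2 = (15/4 + 148)**2 = (607/4)**2 = 368449/16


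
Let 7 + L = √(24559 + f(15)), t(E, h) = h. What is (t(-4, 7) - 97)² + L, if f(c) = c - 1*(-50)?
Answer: 8093 + 36*√19 ≈ 8249.9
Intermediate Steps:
f(c) = 50 + c (f(c) = c + 50 = 50 + c)
L = -7 + 36*√19 (L = -7 + √(24559 + (50 + 15)) = -7 + √(24559 + 65) = -7 + √24624 = -7 + 36*√19 ≈ 149.92)
(t(-4, 7) - 97)² + L = (7 - 97)² + (-7 + 36*√19) = (-90)² + (-7 + 36*√19) = 8100 + (-7 + 36*√19) = 8093 + 36*√19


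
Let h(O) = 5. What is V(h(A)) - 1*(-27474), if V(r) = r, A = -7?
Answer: 27479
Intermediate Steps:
V(h(A)) - 1*(-27474) = 5 - 1*(-27474) = 5 + 27474 = 27479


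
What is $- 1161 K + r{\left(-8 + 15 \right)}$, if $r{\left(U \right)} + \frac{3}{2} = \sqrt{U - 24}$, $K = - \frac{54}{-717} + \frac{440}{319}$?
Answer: $- \frac{23431197}{13862} + i \sqrt{17} \approx -1690.3 + 4.1231 i$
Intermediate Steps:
$K = \frac{10082}{6931}$ ($K = \left(-54\right) \left(- \frac{1}{717}\right) + 440 \cdot \frac{1}{319} = \frac{18}{239} + \frac{40}{29} = \frac{10082}{6931} \approx 1.4546$)
$r{\left(U \right)} = - \frac{3}{2} + \sqrt{-24 + U}$ ($r{\left(U \right)} = - \frac{3}{2} + \sqrt{U - 24} = - \frac{3}{2} + \sqrt{-24 + U}$)
$- 1161 K + r{\left(-8 + 15 \right)} = \left(-1161\right) \frac{10082}{6931} - \left(\frac{3}{2} - \sqrt{-24 + \left(-8 + 15\right)}\right) = - \frac{11705202}{6931} - \left(\frac{3}{2} - \sqrt{-24 + 7}\right) = - \frac{11705202}{6931} - \left(\frac{3}{2} - \sqrt{-17}\right) = - \frac{11705202}{6931} - \left(\frac{3}{2} - i \sqrt{17}\right) = - \frac{23431197}{13862} + i \sqrt{17}$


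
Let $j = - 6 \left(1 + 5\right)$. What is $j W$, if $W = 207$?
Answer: $-7452$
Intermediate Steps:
$j = -36$ ($j = \left(-6\right) 6 = -36$)
$j W = \left(-36\right) 207 = -7452$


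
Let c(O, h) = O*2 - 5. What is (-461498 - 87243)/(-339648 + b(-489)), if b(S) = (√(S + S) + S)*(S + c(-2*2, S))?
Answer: 8612489995/1519074802 - 137733991*I*√978/4557224406 ≈ 5.6696 - 0.94517*I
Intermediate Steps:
c(O, h) = -5 + 2*O (c(O, h) = 2*O - 5 = -5 + 2*O)
b(S) = (-13 + S)*(S + √2*√S) (b(S) = (√(S + S) + S)*(S + (-5 + 2*(-2*2))) = (√(2*S) + S)*(S + (-5 + 2*(-4))) = (√2*√S + S)*(S + (-5 - 8)) = (S + √2*√S)*(S - 13) = (S + √2*√S)*(-13 + S) = (-13 + S)*(S + √2*√S))
(-461498 - 87243)/(-339648 + b(-489)) = (-461498 - 87243)/(-339648 + ((-489)² - 13*(-489) + √2*(-489)^(3/2) - 13*√2*√(-489))) = -548741/(-339648 + (239121 + 6357 + √2*(-489*I*√489) - 13*√2*I*√489)) = -548741/(-339648 + (239121 + 6357 - 489*I*√978 - 13*I*√978)) = -548741/(-339648 + (245478 - 502*I*√978)) = -548741/(-94170 - 502*I*√978)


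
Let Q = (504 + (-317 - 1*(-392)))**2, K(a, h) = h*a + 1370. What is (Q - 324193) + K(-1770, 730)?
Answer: -1279682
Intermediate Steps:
K(a, h) = 1370 + a*h (K(a, h) = a*h + 1370 = 1370 + a*h)
Q = 335241 (Q = (504 + (-317 + 392))**2 = (504 + 75)**2 = 579**2 = 335241)
(Q - 324193) + K(-1770, 730) = (335241 - 324193) + (1370 - 1770*730) = 11048 + (1370 - 1292100) = 11048 - 1290730 = -1279682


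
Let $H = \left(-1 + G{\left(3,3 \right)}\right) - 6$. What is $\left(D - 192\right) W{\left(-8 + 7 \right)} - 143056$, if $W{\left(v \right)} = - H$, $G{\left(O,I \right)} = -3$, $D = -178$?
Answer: $-146756$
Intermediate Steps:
$H = -10$ ($H = \left(-1 - 3\right) - 6 = -4 - 6 = -10$)
$W{\left(v \right)} = 10$ ($W{\left(v \right)} = \left(-1\right) \left(-10\right) = 10$)
$\left(D - 192\right) W{\left(-8 + 7 \right)} - 143056 = \left(-178 - 192\right) 10 - 143056 = \left(-370\right) 10 - 143056 = -3700 - 143056 = -146756$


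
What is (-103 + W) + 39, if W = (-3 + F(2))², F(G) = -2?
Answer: -39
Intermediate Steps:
W = 25 (W = (-3 - 2)² = (-5)² = 25)
(-103 + W) + 39 = (-103 + 25) + 39 = -78 + 39 = -39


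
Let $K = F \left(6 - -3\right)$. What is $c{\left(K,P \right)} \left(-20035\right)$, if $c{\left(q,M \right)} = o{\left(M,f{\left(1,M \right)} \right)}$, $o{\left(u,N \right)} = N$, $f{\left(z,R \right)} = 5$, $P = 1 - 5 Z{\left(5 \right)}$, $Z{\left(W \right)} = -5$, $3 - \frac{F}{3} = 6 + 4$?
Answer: $-100175$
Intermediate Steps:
$F = -21$ ($F = 9 - 3 \left(6 + 4\right) = 9 - 30 = -21$)
$K = -189$ ($K = - 21 \left(6 - -3\right) = - 21 \left(6 + 3\right) = \left(-21\right) 9 = -189$)
$P = 26$ ($P = 1 - -25 = 1 + 25 = 26$)
$c{\left(q,M \right)} = 5$
$c{\left(K,P \right)} \left(-20035\right) = 5 \left(-20035\right) = -100175$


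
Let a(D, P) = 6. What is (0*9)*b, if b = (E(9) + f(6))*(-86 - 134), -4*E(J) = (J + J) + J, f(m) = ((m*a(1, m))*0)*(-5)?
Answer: 0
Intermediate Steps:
f(m) = 0 (f(m) = ((m*6)*0)*(-5) = ((6*m)*0)*(-5) = 0*(-5) = 0)
E(J) = -3*J/4 (E(J) = -((J + J) + J)/4 = -(2*J + J)/4 = -3*J/4)
b = 1485 (b = (-3/4*9 + 0)*(-86 - 134) = (-27/4 + 0)*(-220) = -27/4*(-220) = 1485)
(0*9)*b = (0*9)*1485 = 0*1485 = 0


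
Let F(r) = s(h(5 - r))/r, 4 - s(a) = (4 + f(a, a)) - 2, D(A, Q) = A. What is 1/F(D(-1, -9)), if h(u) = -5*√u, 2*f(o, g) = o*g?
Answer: 1/73 ≈ 0.013699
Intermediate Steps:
f(o, g) = g*o/2 (f(o, g) = (o*g)/2 = (g*o)/2 = g*o/2)
s(a) = 2 - a²/2 (s(a) = 4 - ((4 + a*a/2) - 2) = 4 - ((4 + a²/2) - 2) = 4 - (2 + a²/2) = 4 + (-2 - a²/2) = 2 - a²/2)
F(r) = (-121/2 + 25*r/2)/r (F(r) = (2 - (125/2 - 25*r/2))/r = (2 - (125 - 25*r)/2)/r = (2 + (-125/2 + 25*r/2))/r = (-121/2 + 25*r/2)/r)
1/F(D(-1, -9)) = 1/((½)*(-121 + 25*(-1))/(-1)) = 1/((½)*(-1)*(-121 - 25)) = 1/((½)*(-1)*(-146)) = 1/73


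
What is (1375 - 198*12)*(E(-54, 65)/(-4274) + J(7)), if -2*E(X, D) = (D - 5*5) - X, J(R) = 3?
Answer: -12881869/4274 ≈ -3014.0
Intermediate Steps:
E(X, D) = 25/2 + X/2 - D/2 (E(X, D) = -((D - 5*5) - X)/2 = -((D - 25) - X)/2 = -((-25 + D) - X)/2 = -(-25 + D - X)/2 = 25/2 + X/2 - D/2)
(1375 - 198*12)*(E(-54, 65)/(-4274) + J(7)) = (1375 - 198*12)*((25/2 + (½)*(-54) - ½*65)/(-4274) + 3) = (1375 - 2376)*((25/2 - 27 - 65/2)*(-1/4274) + 3) = -1001*(-47*(-1/4274) + 3) = -1001*(47/4274 + 3) = -1001*12869/4274 = -12881869/4274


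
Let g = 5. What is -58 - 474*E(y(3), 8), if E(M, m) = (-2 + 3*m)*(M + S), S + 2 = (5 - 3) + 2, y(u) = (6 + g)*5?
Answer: -594454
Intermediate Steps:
y(u) = 55 (y(u) = (6 + 5)*5 = 11*5 = 55)
S = 2 (S = -2 + ((5 - 3) + 2) = -2 + (2 + 2) = -2 + 4 = 2)
E(M, m) = (-2 + 3*m)*(2 + M) (E(M, m) = (-2 + 3*m)*(M + 2) = (-2 + 3*m)*(2 + M))
-58 - 474*E(y(3), 8) = -58 - 474*(-4 - 2*55 + 6*8 + 3*55*8) = -58 - 474*(-4 - 110 + 48 + 1320) = -58 - 474*1254 = -58 - 594396 = -594454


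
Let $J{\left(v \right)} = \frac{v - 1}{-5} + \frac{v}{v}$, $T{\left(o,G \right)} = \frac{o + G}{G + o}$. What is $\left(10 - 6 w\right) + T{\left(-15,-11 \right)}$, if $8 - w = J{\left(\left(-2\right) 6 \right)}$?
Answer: $- \frac{77}{5} \approx -15.4$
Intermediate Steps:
$T{\left(o,G \right)} = 1$ ($T{\left(o,G \right)} = \frac{G + o}{G + o} = 1$)
$J{\left(v \right)} = \frac{6}{5} - \frac{v}{5}$ ($J{\left(v \right)} = \left(v - 1\right) \left(- \frac{1}{5}\right) + 1 = \left(-1 + v\right) \left(- \frac{1}{5}\right) + 1 = \left(\frac{1}{5} - \frac{v}{5}\right) + 1 = \frac{6}{5} - \frac{v}{5}$)
$w = \frac{22}{5}$ ($w = 8 - \left(\frac{6}{5} - \frac{\left(-2\right) 6}{5}\right) = 8 - \left(\frac{6}{5} - - \frac{12}{5}\right) = 8 - \left(\frac{6}{5} + \frac{12}{5}\right) = 8 - \frac{18}{5} = \frac{22}{5} \approx 4.4$)
$\left(10 - 6 w\right) + T{\left(-15,-11 \right)} = \left(10 - \frac{132}{5}\right) + 1 = - \frac{82}{5} + 1 = - \frac{77}{5}$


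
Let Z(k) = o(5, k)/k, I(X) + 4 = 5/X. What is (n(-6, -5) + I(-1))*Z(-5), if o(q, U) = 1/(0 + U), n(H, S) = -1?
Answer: -2/5 ≈ -0.40000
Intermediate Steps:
o(q, U) = 1/U
I(X) = -4 + 5/X
Z(k) = k**(-2) (Z(k) = 1/(k*k) = k**(-2))
(n(-6, -5) + I(-1))*Z(-5) = (-1 + (-4 + 5/(-1)))/(-5)**2 = (-1 + (-4 + 5*(-1)))*(1/25) = (-1 + (-4 - 5))*(1/25) = (-1 - 9)*(1/25) = -10*1/25 = -2/5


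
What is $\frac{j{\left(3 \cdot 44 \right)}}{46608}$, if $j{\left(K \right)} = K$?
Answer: $\frac{11}{3884} \approx 0.0028321$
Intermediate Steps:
$\frac{j{\left(3 \cdot 44 \right)}}{46608} = \frac{3 \cdot 44}{46608} = 132 \cdot \frac{1}{46608} = \frac{11}{3884}$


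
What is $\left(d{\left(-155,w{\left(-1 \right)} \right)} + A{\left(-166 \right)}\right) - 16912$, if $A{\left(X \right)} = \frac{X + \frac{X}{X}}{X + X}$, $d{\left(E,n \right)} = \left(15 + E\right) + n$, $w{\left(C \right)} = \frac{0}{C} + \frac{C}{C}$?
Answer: $- \frac{5660767}{332} \approx -17051.0$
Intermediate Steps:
$w{\left(C \right)} = 1$ ($w{\left(C \right)} = 0 + 1 = 1$)
$d{\left(E,n \right)} = 15 + E + n$
$A{\left(X \right)} = \frac{1 + X}{2 X}$ ($A{\left(X \right)} = \frac{X + 1}{2 X} = \left(1 + X\right) \frac{1}{2 X} = \frac{1 + X}{2 X}$)
$\left(d{\left(-155,w{\left(-1 \right)} \right)} + A{\left(-166 \right)}\right) - 16912 = \left(\left(15 - 155 + 1\right) + \frac{1 - 166}{2 \left(-166\right)}\right) - 16912 = \left(-139 + \frac{1}{2} \left(- \frac{1}{166}\right) \left(-165\right)\right) - 16912 = \left(-139 + \frac{165}{332}\right) - 16912 = - \frac{45983}{332} - 16912 = - \frac{5660767}{332}$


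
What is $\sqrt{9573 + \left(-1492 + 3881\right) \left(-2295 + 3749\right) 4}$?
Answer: $\sqrt{13903997} \approx 3728.8$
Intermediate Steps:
$\sqrt{9573 + \left(-1492 + 3881\right) \left(-2295 + 3749\right) 4} = \sqrt{9573 + 2389 \cdot 1454 \cdot 4} = \sqrt{9573 + 3473606 \cdot 4} = \sqrt{9573 + 13894424} = \sqrt{13903997}$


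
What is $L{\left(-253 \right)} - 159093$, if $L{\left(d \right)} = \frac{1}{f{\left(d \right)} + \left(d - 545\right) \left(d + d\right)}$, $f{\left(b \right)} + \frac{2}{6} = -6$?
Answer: $- \frac{192716510082}{1211345} \approx -1.5909 \cdot 10^{5}$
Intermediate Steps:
$f{\left(b \right)} = - \frac{19}{3}$ ($f{\left(b \right)} = - \frac{1}{3} - 6 = - \frac{19}{3}$)
$L{\left(d \right)} = \frac{1}{- \frac{19}{3} + 2 d \left(-545 + d\right)}$ ($L{\left(d \right)} = \frac{1}{- \frac{19}{3} + \left(d - 545\right) \left(d + d\right)} = \frac{1}{- \frac{19}{3} + \left(-545 + d\right) 2 d} = \frac{1}{- \frac{19}{3} + 2 d \left(-545 + d\right)}$)
$L{\left(-253 \right)} - 159093 = \frac{3}{-19 - -827310 + 6 \left(-253\right)^{2}} - 159093 = \frac{3}{-19 + 827310 + 6 \cdot 64009} - 159093 = \frac{3}{-19 + 827310 + 384054} - 159093 = \frac{3}{1211345} - 159093 = - \frac{192716510082}{1211345}$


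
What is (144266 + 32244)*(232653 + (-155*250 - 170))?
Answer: 34195811830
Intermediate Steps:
(144266 + 32244)*(232653 + (-155*250 - 170)) = 176510*(232653 + (-38750 - 170)) = 176510*(232653 - 38920) = 176510*193733 = 34195811830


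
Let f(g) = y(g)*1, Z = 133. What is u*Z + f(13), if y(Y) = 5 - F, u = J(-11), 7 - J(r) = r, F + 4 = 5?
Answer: 2398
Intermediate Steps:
F = 1 (F = -4 + 5 = 1)
J(r) = 7 - r
u = 18 (u = 7 - 1*(-11) = 7 + 11 = 18)
y(Y) = 4 (y(Y) = 5 - 1*1 = 5 - 1 = 4)
f(g) = 4 (f(g) = 4*1 = 4)
u*Z + f(13) = 18*133 + 4 = 2394 + 4 = 2398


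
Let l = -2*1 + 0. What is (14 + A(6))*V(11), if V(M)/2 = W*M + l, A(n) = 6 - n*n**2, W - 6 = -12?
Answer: 26656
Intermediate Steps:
W = -6 (W = 6 - 12 = -6)
l = -2 (l = -2 + 0 = -2)
A(n) = 6 - n**3
V(M) = -4 - 12*M (V(M) = 2*(-6*M - 2) = 2*(-2 - 6*M) = -4 - 12*M)
(14 + A(6))*V(11) = (14 + (6 - 1*6**3))*(-4 - 12*11) = (14 + (6 - 1*216))*(-4 - 132) = (14 + (6 - 216))*(-136) = (14 - 210)*(-136) = -196*(-136) = 26656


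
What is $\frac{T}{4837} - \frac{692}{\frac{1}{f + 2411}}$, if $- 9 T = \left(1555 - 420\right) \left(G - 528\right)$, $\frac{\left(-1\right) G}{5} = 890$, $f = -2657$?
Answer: $\frac{7416359686}{43533} \approx 1.7036 \cdot 10^{5}$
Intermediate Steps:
$G = -4450$ ($G = \left(-5\right) 890 = -4450$)
$T = \frac{5650030}{9}$ ($T = - \frac{\left(1555 - 420\right) \left(-4450 - 528\right)}{9} = - \frac{1135 \left(-4978\right)}{9} = \left(- \frac{1}{9}\right) \left(-5650030\right) = \frac{5650030}{9} \approx 6.2778 \cdot 10^{5}$)
$\frac{T}{4837} - \frac{692}{\frac{1}{f + 2411}} = \frac{5650030}{9 \cdot 4837} - \frac{692}{\frac{1}{-2657 + 2411}} = \frac{5650030}{9} \cdot \frac{1}{4837} - \frac{692}{\frac{1}{-246}} = \frac{5650030}{43533} - \frac{692}{- \frac{1}{246}} = \frac{5650030}{43533} - -170232 = \frac{5650030}{43533} + 170232 = \frac{7416359686}{43533}$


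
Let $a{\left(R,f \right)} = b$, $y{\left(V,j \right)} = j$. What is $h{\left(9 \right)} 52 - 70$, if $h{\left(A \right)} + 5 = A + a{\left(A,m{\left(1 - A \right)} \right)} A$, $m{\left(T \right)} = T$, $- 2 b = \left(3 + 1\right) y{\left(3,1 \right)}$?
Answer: $-798$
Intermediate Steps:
$b = -2$ ($b = - \frac{\left(3 + 1\right) 1}{2} = - \frac{4 \cdot 1}{2} = \left(- \frac{1}{2}\right) 4 = -2$)
$a{\left(R,f \right)} = -2$
$h{\left(A \right)} = -5 - A$ ($h{\left(A \right)} = -5 + \left(A - 2 A\right) = -5 - A$)
$h{\left(9 \right)} 52 - 70 = \left(-5 - 9\right) 52 - 70 = \left(-14\right) 52 - 70 = -728 - 70 = -798$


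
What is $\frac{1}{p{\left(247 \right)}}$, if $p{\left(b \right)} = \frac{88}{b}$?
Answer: $\frac{247}{88} \approx 2.8068$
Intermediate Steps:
$\frac{1}{p{\left(247 \right)}} = \frac{1}{88 \cdot \frac{1}{247}} = \frac{1}{\frac{88}{247}} = \frac{247}{88}$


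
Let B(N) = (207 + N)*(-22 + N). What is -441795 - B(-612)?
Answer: -698565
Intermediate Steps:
B(N) = (-22 + N)*(207 + N)
-441795 - B(-612) = -441795 - (-4554 + (-612)² + 185*(-612)) = -441795 - (-4554 + 374544 - 113220) = -441795 - 1*256770 = -441795 - 256770 = -698565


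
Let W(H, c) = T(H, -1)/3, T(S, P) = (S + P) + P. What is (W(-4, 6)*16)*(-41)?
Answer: 1312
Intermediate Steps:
T(S, P) = S + 2*P (T(S, P) = (P + S) + P = S + 2*P)
W(H, c) = -⅔ + H/3 (W(H, c) = (H + 2*(-1))/3 = (H - 2)*(⅓) = (-2 + H)*(⅓) = -⅔ + H/3)
(W(-4, 6)*16)*(-41) = ((-⅔ + (⅓)*(-4))*16)*(-41) = ((-⅔ - 4/3)*16)*(-41) = -2*16*(-41) = -32*(-41) = 1312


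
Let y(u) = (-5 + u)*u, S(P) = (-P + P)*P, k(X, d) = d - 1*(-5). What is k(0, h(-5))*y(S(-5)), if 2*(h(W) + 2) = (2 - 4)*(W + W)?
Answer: 0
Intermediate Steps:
h(W) = -2 - 2*W (h(W) = -2 + ((2 - 4)*(W + W))/2 = -2 + (-4*W)/2 = -2 - 2*W)
k(X, d) = 5 + d (k(X, d) = d + 5 = 5 + d)
S(P) = 0 (S(P) = 0*P = 0)
y(u) = u*(-5 + u)
k(0, h(-5))*y(S(-5)) = (5 + (-2 - 2*(-5)))*(0*(-5 + 0)) = (5 + (-2 + 10))*(0*(-5)) = (5 + 8)*0 = 13*0 = 0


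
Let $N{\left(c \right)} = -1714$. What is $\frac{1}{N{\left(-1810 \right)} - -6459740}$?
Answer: $\frac{1}{6458026} \approx 1.5485 \cdot 10^{-7}$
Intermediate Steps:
$\frac{1}{N{\left(-1810 \right)} - -6459740} = \frac{1}{-1714 - -6459740} = \frac{1}{-1714 + 6459740} = \frac{1}{6458026}$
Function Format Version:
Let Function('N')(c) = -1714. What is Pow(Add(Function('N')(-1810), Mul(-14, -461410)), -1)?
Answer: Rational(1, 6458026) ≈ 1.5485e-7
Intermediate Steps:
Pow(Add(Function('N')(-1810), Mul(-14, -461410)), -1) = Pow(Add(-1714, Mul(-14, -461410)), -1) = Pow(Add(-1714, 6459740), -1) = Pow(6458026, -1) = Rational(1, 6458026)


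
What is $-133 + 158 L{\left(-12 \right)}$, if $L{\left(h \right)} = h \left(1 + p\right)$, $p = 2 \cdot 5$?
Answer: $-20989$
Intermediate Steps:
$p = 10$
$L{\left(h \right)} = 11 h$ ($L{\left(h \right)} = h \left(1 + 10\right) = h 11 = 11 h$)
$-133 + 158 L{\left(-12 \right)} = -133 + 158 \cdot 11 \left(-12\right) = -133 + 158 \left(-132\right) = -133 - 20856 = -20989$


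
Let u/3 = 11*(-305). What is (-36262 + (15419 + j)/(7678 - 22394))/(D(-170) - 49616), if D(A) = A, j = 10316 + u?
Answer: 266823631/366325388 ≈ 0.72838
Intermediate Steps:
u = -10065 (u = 3*(11*(-305)) = 3*(-3355) = -10065)
j = 251 (j = 10316 - 10065 = 251)
(-36262 + (15419 + j)/(7678 - 22394))/(D(-170) - 49616) = (-36262 + (15419 + 251)/(7678 - 22394))/(-170 - 49616) = (-36262 + 15670/(-14716))/(-49786) = (-36262 + 15670*(-1/14716))*(-1/49786) = (-36262 - 7835/7358)*(-1/49786) = -266823631/7358*(-1/49786) = 266823631/366325388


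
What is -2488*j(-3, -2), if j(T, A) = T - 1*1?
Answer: 9952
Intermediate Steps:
j(T, A) = -1 + T (j(T, A) = T - 1 = -1 + T)
-2488*j(-3, -2) = -2488*(-1 - 3) = -2488*(-4) = 9952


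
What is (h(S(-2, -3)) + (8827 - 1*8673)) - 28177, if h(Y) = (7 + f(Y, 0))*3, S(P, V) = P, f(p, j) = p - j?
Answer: -28008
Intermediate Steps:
h(Y) = 21 + 3*Y (h(Y) = (7 + (Y - 1*0))*3 = (7 + (Y + 0))*3 = (7 + Y)*3 = 21 + 3*Y)
(h(S(-2, -3)) + (8827 - 1*8673)) - 28177 = ((21 + 3*(-2)) + (8827 - 1*8673)) - 28177 = ((21 - 6) + (8827 - 8673)) - 28177 = (15 + 154) - 28177 = 169 - 28177 = -28008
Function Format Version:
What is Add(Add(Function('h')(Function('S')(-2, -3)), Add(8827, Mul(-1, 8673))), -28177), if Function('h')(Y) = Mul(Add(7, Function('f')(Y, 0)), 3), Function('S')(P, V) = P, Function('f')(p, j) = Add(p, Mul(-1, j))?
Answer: -28008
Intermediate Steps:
Function('h')(Y) = Add(21, Mul(3, Y)) (Function('h')(Y) = Mul(Add(7, Add(Y, Mul(-1, 0))), 3) = Mul(Add(7, Add(Y, 0)), 3) = Mul(Add(7, Y), 3) = Add(21, Mul(3, Y)))
Add(Add(Function('h')(Function('S')(-2, -3)), Add(8827, Mul(-1, 8673))), -28177) = Add(Add(Add(21, Mul(3, -2)), Add(8827, Mul(-1, 8673))), -28177) = Add(Add(Add(21, -6), Add(8827, -8673)), -28177) = Add(Add(15, 154), -28177) = Add(169, -28177) = -28008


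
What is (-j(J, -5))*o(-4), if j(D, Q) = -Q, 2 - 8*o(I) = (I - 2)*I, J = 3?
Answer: 55/4 ≈ 13.750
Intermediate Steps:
o(I) = ¼ - I*(-2 + I)/8 (o(I) = ¼ - (I - 2)*I/8 = ¼ - (-2 + I)*I/8 = ¼ - I*(-2 + I)/8)
(-j(J, -5))*o(-4) = (-(-1)*(-5))*(¼ - ⅛*(-4)² + (¼)*(-4)) = (-1*5)*(¼ - ⅛*16 - 1) = -5*(¼ - 2 - 1) = -5*(-11/4) = 55/4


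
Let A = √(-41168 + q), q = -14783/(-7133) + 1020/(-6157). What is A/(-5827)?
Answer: -I*√79400348391343339297/255909492587 ≈ -0.03482*I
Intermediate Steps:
q = 83743271/43917881 (q = -14783*(-1/7133) + 1020*(-1/6157) = 14783/7133 - 1020/6157 = 83743271/43917881 ≈ 1.9068)
A = I*√79400348391343339297/43917881 (A = √(-41168 + 83743271/43917881) = √(-1807927581737/43917881) = I*√79400348391343339297/43917881 ≈ 202.89*I)
A/(-5827) = (I*√79400348391343339297/43917881)/(-5827) = (I*√79400348391343339297/43917881)*(-1/5827) = -I*√79400348391343339297/255909492587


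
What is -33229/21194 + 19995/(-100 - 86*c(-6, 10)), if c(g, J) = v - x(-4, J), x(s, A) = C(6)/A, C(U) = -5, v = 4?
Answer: -439956553/10321478 ≈ -42.625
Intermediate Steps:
x(s, A) = -5/A
c(g, J) = 4 + 5/J (c(g, J) = 4 - (-5)/J = 4 + 5/J)
-33229/21194 + 19995/(-100 - 86*c(-6, 10)) = -33229/21194 + 19995/(-100 - 86*(4 + 5/10)) = -33229*1/21194 + 19995/(-100 - 86*(4 + 5*(⅒))) = -33229/21194 + 19995/(-100 - 86*(4 + ½)) = -33229/21194 + 19995/(-100 - 86*9/2) = -33229/21194 + 19995/(-100 - 387) = -33229/21194 + 19995/(-487) = -33229/21194 + 19995*(-1/487) = -33229/21194 - 19995/487 = -439956553/10321478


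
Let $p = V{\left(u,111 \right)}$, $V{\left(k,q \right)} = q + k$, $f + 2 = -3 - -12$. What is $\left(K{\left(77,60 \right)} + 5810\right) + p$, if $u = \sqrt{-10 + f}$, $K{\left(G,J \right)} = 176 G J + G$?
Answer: $819118 + i \sqrt{3} \approx 8.1912 \cdot 10^{5} + 1.732 i$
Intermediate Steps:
$f = 7$ ($f = -2 - -9 = -2 + \left(-3 + 12\right) = -2 + 9 = 7$)
$K{\left(G,J \right)} = G + 176 G J$ ($K{\left(G,J \right)} = 176 G J + G = G + 176 G J$)
$u = i \sqrt{3}$ ($u = \sqrt{-10 + 7} = \sqrt{-3} = i \sqrt{3} \approx 1.732 i$)
$V{\left(k,q \right)} = k + q$
$p = 111 + i \sqrt{3}$ ($p = i \sqrt{3} + 111 = 111 + i \sqrt{3} \approx 111.0 + 1.732 i$)
$\left(K{\left(77,60 \right)} + 5810\right) + p = \left(77 \left(1 + 176 \cdot 60\right) + 5810\right) + \left(111 + i \sqrt{3}\right) = \left(77 \left(1 + 10560\right) + 5810\right) + \left(111 + i \sqrt{3}\right) = \left(77 \cdot 10561 + 5810\right) + \left(111 + i \sqrt{3}\right) = \left(813197 + 5810\right) + \left(111 + i \sqrt{3}\right) = 819007 + \left(111 + i \sqrt{3}\right) = 819118 + i \sqrt{3}$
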